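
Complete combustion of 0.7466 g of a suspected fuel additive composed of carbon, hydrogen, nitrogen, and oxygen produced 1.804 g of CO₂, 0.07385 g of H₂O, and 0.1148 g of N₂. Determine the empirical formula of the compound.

C5HNO

mol C = 1.804 g CO₂ ÷ 44.009 g/mol = 0.040992 mol
mol H = 2 × 0.07385 g H₂O ÷ 18.015 g/mol = 0.0081987 mol
mol N = 2 × 0.1148 g N₂ ÷ 28.014 g/mol = 0.0081959 mol
mass O = 0.7466 − (0.49235 + 0.0082643 + 0.11480) = 0.13119 g → mol O = 0.13119 ÷ 15.999 = 0.0081996 mol
Divide by the smallest (0.0081959 mol): C 5.001, H 1.000, N 1.000, O 1.000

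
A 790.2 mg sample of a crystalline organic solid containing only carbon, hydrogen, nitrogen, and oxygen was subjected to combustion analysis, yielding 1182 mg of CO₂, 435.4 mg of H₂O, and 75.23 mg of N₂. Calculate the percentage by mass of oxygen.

mol C = 1.182 g CO₂ ÷ 44.009 g/mol = 0.026858 mol
mol H = 2 × 0.4354 g H₂O ÷ 18.015 g/mol = 0.048337 mol
mol N = 2 × 0.07523 g N₂ ÷ 28.014 g/mol = 0.0053709 mol
mass O = 0.7902 − (0.32259 + 0.048724 + 0.075230) = 0.34365 g → mol O = 0.34365 ÷ 15.999 = 0.021480 mol
mass % O = 0.34365 g ÷ 0.7902 g × 100%

43.49%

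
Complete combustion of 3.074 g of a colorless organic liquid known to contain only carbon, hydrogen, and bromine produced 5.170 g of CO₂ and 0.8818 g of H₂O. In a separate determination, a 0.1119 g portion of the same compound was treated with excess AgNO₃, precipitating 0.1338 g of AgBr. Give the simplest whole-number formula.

mol C = 5.170 g CO₂ ÷ 44.009 g/mol = 0.11748 mol
mol H = 2 × 0.8818 g H₂O ÷ 18.015 g/mol = 0.097896 mol
From the AgBr data: mol Br per gram of compound = (0.1338 ÷ 187.772) ÷ 0.1119 = 0.0063679 mol/g, so in the 3.074 g combustion sample mol Br = 0.019575 mol
Divide by the smallest (0.019575 mol): C 6.001, H 5.001, Br 1.000

C6H5Br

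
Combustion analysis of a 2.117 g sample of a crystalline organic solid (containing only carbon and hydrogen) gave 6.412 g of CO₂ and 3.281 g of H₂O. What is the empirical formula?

mol C = 6.412 g CO₂ ÷ 44.009 g/mol = 0.14570 mol
mol H = 2 × 3.281 g H₂O ÷ 18.015 g/mol = 0.36425 mol
Divide by the smallest (0.14570 mol): C 1.000, H 2.500
Multiplying each by 2 gives whole numbers: C 2.00, H 5.00

C2H5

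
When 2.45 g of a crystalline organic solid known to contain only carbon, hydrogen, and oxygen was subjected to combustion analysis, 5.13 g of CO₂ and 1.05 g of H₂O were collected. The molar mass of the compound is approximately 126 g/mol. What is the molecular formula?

C6H6O3

mol C = 5.13 g CO₂ ÷ 44.009 g/mol = 0.1166 mol
mol H = 2 × 1.05 g H₂O ÷ 18.015 g/mol = 0.1166 mol
mass O = 2.45 − (1.400 + 0.1175) = 0.9324 g → mol O = 0.9324 ÷ 15.999 = 0.05828 mol
Divide by the smallest (0.05828 mol): C 2.000, H 2.000, O 1.000
Empirical formula: C2H2O
Empirical-formula mass = 42.04 g/mol; 126 ÷ 42.04 ≈ 3, so the molecular formula is C6H6O3.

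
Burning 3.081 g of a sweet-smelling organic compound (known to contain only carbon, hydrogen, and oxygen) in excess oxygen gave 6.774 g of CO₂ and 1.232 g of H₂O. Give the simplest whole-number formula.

C9H8O4

mol C = 6.774 g CO₂ ÷ 44.009 g/mol = 0.15392 mol
mol H = 2 × 1.232 g H₂O ÷ 18.015 g/mol = 0.13677 mol
mass O = 3.081 − (1.8488 + 0.13787) = 1.0944 g → mol O = 1.0944 ÷ 15.999 = 0.068402 mol
Divide by the smallest (0.068402 mol): C 2.250, H 2.000, O 1.000
Multiplying each by 4 gives whole numbers: C 9.00, H 8.00, O 4.00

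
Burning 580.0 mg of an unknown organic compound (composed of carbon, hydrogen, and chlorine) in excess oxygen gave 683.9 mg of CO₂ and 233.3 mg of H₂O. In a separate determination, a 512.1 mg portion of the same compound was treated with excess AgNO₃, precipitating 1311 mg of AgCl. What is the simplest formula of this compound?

C3H5Cl2

mol C = 0.6839 g CO₂ ÷ 44.009 g/mol = 0.015540 mol
mol H = 2 × 0.2333 g H₂O ÷ 18.015 g/mol = 0.025901 mol
From the AgCl data: mol Cl per gram of compound = (1.311 ÷ 143.318) ÷ 0.5121 = 0.017863 mol/g, so in the 0.5800 g combustion sample mol Cl = 0.010360 mol
Divide by the smallest (0.010360 mol): C 1.500, H 2.500, Cl 1.000
Multiplying each by 2 gives whole numbers: C 3.00, H 5.00, Cl 2.00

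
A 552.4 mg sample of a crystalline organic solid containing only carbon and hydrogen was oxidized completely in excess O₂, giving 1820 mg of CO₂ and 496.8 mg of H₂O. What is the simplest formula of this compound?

C3H4

mol C = 1.820 g CO₂ ÷ 44.009 g/mol = 0.041355 mol
mol H = 2 × 0.4968 g H₂O ÷ 18.015 g/mol = 0.055154 mol
Divide by the smallest (0.041355 mol): C 1.000, H 1.334
Multiplying each by 3 gives whole numbers: C 3.00, H 4.00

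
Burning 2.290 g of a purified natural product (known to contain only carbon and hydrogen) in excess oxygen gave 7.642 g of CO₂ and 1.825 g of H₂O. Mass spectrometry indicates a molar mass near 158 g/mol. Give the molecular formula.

mol C = 7.642 g CO₂ ÷ 44.009 g/mol = 0.17365 mol
mol H = 2 × 1.825 g H₂O ÷ 18.015 g/mol = 0.20261 mol
Divide by the smallest (0.17365 mol): C 1.000, H 1.167
Multiplying each by 6 gives whole numbers: C 6.00, H 7.00
Empirical formula: C6H7
Empirical-formula mass = 79.12 g/mol; 158 ÷ 79.12 ≈ 2, so the molecular formula is C12H14.

C12H14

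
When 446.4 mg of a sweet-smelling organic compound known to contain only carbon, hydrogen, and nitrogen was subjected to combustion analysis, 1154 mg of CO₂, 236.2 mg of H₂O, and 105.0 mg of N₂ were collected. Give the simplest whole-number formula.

C7H7N2

mol C = 1.154 g CO₂ ÷ 44.009 g/mol = 0.026222 mol
mol H = 2 × 0.2362 g H₂O ÷ 18.015 g/mol = 0.026223 mol
mol N = 2 × 0.1050 g N₂ ÷ 28.014 g/mol = 0.0074963 mol
Divide by the smallest (0.0074963 mol): C 3.498, H 3.498, N 1.000
Multiplying each by 2 gives whole numbers: C 7.00, H 7.00, N 2.00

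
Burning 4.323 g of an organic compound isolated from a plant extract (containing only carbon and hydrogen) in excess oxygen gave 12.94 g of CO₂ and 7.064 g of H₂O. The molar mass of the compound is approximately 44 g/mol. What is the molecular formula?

mol C = 12.94 g CO₂ ÷ 44.009 g/mol = 0.29403 mol
mol H = 2 × 7.064 g H₂O ÷ 18.015 g/mol = 0.78424 mol
Divide by the smallest (0.29403 mol): C 1.000, H 2.667
Multiplying each by 3 gives whole numbers: C 3.00, H 8.00
Empirical formula: C3H8
Empirical-formula mass = 44.10 g/mol; 44 ÷ 44.10 ≈ 1, so the molecular formula is C3H8.

C3H8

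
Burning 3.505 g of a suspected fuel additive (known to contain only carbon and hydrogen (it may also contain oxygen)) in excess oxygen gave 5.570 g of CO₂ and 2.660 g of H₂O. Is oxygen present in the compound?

mol C = 5.570 g CO₂ ÷ 44.009 g/mol = 0.12657 mol
mol H = 2 × 2.660 g H₂O ÷ 18.015 g/mol = 0.29531 mol
C and H account for only 1.8178 g of the 3.505 g sample; the remaining 1.6872 g must be oxygen.

yes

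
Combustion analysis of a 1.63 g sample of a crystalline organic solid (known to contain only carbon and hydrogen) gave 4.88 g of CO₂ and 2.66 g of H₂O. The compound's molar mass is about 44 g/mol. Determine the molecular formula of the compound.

C3H8

mol C = 4.88 g CO₂ ÷ 44.009 g/mol = 0.1109 mol
mol H = 2 × 2.66 g H₂O ÷ 18.015 g/mol = 0.2953 mol
Divide by the smallest (0.1109 mol): C 1.000, H 2.663
Multiplying each by 3 gives whole numbers: C 3.00, H 7.99
Empirical formula: C3H8
Empirical-formula mass = 44.10 g/mol; 44 ÷ 44.10 ≈ 1, so the molecular formula is C3H8.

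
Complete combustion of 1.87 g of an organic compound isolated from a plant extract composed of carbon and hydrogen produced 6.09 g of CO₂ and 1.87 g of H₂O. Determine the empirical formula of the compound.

C2H3

mol C = 6.09 g CO₂ ÷ 44.009 g/mol = 0.1384 mol
mol H = 2 × 1.87 g H₂O ÷ 18.015 g/mol = 0.2076 mol
Divide by the smallest (0.1384 mol): C 1.000, H 1.500
Multiplying each by 2 gives whole numbers: C 2.00, H 3.00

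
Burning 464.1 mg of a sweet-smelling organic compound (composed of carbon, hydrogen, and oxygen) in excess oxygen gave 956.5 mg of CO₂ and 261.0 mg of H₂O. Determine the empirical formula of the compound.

mol C = 0.9565 g CO₂ ÷ 44.009 g/mol = 0.021734 mol
mol H = 2 × 0.2610 g H₂O ÷ 18.015 g/mol = 0.028976 mol
mass O = 0.4641 − (0.26105 + 0.029208) = 0.17384 g → mol O = 0.17384 ÷ 15.999 = 0.010866 mol
Divide by the smallest (0.010866 mol): C 2.000, H 2.667, O 1.000
Multiplying each by 3 gives whole numbers: C 6.00, H 8.00, O 3.00

C6H8O3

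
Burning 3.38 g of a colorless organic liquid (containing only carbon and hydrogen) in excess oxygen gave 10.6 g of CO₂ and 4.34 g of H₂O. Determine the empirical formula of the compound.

CH2

mol C = 10.6 g CO₂ ÷ 44.009 g/mol = 0.2409 mol
mol H = 2 × 4.34 g H₂O ÷ 18.015 g/mol = 0.4818 mol
Divide by the smallest (0.2409 mol): C 1.000, H 2.000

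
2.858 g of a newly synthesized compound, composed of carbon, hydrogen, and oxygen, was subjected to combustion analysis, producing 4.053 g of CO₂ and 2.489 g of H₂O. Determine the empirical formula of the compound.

mol C = 4.053 g CO₂ ÷ 44.009 g/mol = 0.092095 mol
mol H = 2 × 2.489 g H₂O ÷ 18.015 g/mol = 0.27633 mol
mass O = 2.858 − (1.1062 + 0.27854) = 1.4733 g → mol O = 1.4733 ÷ 15.999 = 0.092088 mol
Divide by the smallest (0.092088 mol): C 1.000, H 3.001, O 1.000

CH3O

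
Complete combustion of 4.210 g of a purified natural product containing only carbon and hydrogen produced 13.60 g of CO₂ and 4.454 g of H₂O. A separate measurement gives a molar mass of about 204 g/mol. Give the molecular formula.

C15H24

mol C = 13.60 g CO₂ ÷ 44.009 g/mol = 0.30903 mol
mol H = 2 × 4.454 g H₂O ÷ 18.015 g/mol = 0.49448 mol
Divide by the smallest (0.30903 mol): C 1.000, H 1.600
Multiplying each by 5 gives whole numbers: C 5.00, H 8.00
Empirical formula: C5H8
Empirical-formula mass = 68.12 g/mol; 204 ÷ 68.12 ≈ 3, so the molecular formula is C15H24.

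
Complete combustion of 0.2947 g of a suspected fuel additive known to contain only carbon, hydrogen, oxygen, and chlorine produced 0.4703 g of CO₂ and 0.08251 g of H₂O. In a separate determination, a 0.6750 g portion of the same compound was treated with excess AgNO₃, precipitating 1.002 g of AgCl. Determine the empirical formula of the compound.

C7H6Cl2O2

mol C = 0.4703 g CO₂ ÷ 44.009 g/mol = 0.010686 mol
mol H = 2 × 0.08251 g H₂O ÷ 18.015 g/mol = 0.0091601 mol
From the AgCl data: mol Cl per gram of compound = (1.002 ÷ 143.318) ÷ 0.6750 = 0.010358 mol/g, so in the 0.2947 g combustion sample mol Cl = 0.0030524 mol
mass O = 0.2947 − (0.12835 + 0.0092334 + 0.10821) = 0.048904 g → mol O = 0.048904 ÷ 15.999 = 0.0030567 mol
Divide by the smallest (0.0030524 mol): C 3.501, H 3.001, Cl 1.000, O 1.001
Multiplying each by 2 gives whole numbers: C 7.00, H 6.00, Cl 2.00, O 2.00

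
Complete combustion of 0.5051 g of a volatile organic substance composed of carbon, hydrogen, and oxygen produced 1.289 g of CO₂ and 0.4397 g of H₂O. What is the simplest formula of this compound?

mol C = 1.289 g CO₂ ÷ 44.009 g/mol = 0.029289 mol
mol H = 2 × 0.4397 g H₂O ÷ 18.015 g/mol = 0.048815 mol
mass O = 0.5051 − (0.35180 + 0.049205) = 0.10410 g → mol O = 0.10410 ÷ 15.999 = 0.0065066 mol
Divide by the smallest (0.0065066 mol): C 4.502, H 7.502, O 1.000
Multiplying each by 2 gives whole numbers: C 9.00, H 15.00, O 2.00

C9H15O2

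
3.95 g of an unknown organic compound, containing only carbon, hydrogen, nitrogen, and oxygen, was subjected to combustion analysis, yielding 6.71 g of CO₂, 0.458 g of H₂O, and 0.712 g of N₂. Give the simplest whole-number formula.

mol C = 6.71 g CO₂ ÷ 44.009 g/mol = 0.1525 mol
mol H = 2 × 0.458 g H₂O ÷ 18.015 g/mol = 0.05085 mol
mol N = 2 × 0.712 g N₂ ÷ 28.014 g/mol = 0.05083 mol
mass O = 3.95 − (1.831 + 0.05125 + 0.7120) = 1.355 g → mol O = 1.355 ÷ 15.999 = 0.08472 mol
Divide by the smallest (0.05083 mol): C 2.999, H 1.000, N 1.000, O 1.667
Multiplying each by 3 gives whole numbers: C 9.00, H 3.00, N 3.00, O 5.00

C9H3N3O5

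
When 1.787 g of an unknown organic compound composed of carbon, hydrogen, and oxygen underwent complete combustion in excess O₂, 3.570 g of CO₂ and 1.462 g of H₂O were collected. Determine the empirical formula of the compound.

mol C = 3.570 g CO₂ ÷ 44.009 g/mol = 0.081120 mol
mol H = 2 × 1.462 g H₂O ÷ 18.015 g/mol = 0.16231 mol
mass O = 1.787 − (0.97433 + 0.16361) = 0.64906 g → mol O = 0.64906 ÷ 15.999 = 0.040569 mol
Divide by the smallest (0.040569 mol): C 2.000, H 4.001, O 1.000

C2H4O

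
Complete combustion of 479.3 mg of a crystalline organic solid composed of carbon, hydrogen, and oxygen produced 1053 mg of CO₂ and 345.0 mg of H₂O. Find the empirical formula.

C5H8O2

mol C = 1.053 g CO₂ ÷ 44.009 g/mol = 0.023927 mol
mol H = 2 × 0.3450 g H₂O ÷ 18.015 g/mol = 0.038301 mol
mass O = 0.4793 − (0.28739 + 0.038608) = 0.15331 g → mol O = 0.15331 ÷ 15.999 = 0.0095822 mol
Divide by the smallest (0.0095822 mol): C 2.497, H 3.997, O 1.000
Multiplying each by 2 gives whole numbers: C 4.99, H 7.99, O 2.00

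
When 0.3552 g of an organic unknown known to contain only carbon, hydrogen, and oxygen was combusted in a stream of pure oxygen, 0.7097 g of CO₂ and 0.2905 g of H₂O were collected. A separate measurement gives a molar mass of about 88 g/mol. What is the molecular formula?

mol C = 0.7097 g CO₂ ÷ 44.009 g/mol = 0.016126 mol
mol H = 2 × 0.2905 g H₂O ÷ 18.015 g/mol = 0.032251 mol
mass O = 0.3552 − (0.19369 + 0.032509) = 0.12900 g → mol O = 0.12900 ÷ 15.999 = 0.0080629 mol
Divide by the smallest (0.0080629 mol): C 2.000, H 4.000, O 1.000
Empirical formula: C2H4O
Empirical-formula mass = 44.05 g/mol; 88 ÷ 44.05 ≈ 2, so the molecular formula is C4H8O2.

C4H8O2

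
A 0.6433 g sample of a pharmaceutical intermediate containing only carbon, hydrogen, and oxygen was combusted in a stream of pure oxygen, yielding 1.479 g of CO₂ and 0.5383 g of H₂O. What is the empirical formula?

mol C = 1.479 g CO₂ ÷ 44.009 g/mol = 0.033607 mol
mol H = 2 × 0.5383 g H₂O ÷ 18.015 g/mol = 0.059761 mol
mass O = 0.6433 − (0.40365 + 0.060239) = 0.17941 g → mol O = 0.17941 ÷ 15.999 = 0.011214 mol
Divide by the smallest (0.011214 mol): C 2.997, H 5.329, O 1.000
Multiplying each by 3 gives whole numbers: C 8.99, H 15.99, O 3.00

C9H16O3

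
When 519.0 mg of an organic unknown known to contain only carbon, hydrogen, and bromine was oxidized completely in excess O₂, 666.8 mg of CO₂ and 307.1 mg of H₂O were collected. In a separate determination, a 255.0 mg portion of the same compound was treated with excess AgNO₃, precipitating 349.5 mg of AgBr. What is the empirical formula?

C4H9Br

mol C = 0.6668 g CO₂ ÷ 44.009 g/mol = 0.015151 mol
mol H = 2 × 0.3071 g H₂O ÷ 18.015 g/mol = 0.034094 mol
From the AgBr data: mol Br per gram of compound = (0.3495 ÷ 187.772) ÷ 0.2550 = 0.0072992 mol/g, so in the 0.5190 g combustion sample mol Br = 0.0037883 mol
Divide by the smallest (0.0037883 mol): C 4.000, H 9.000, Br 1.000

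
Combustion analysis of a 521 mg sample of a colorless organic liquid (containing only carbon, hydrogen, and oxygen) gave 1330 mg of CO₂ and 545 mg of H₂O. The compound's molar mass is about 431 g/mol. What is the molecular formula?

mol C = 1.33 g CO₂ ÷ 44.009 g/mol = 0.03022 mol
mol H = 2 × 0.545 g H₂O ÷ 18.015 g/mol = 0.06051 mol
mass O = 0.521 − (0.3630 + 0.06099) = 0.09703 g → mol O = 0.09703 ÷ 15.999 = 0.006064 mol
Divide by the smallest (0.006064 mol): C 4.983, H 9.977, O 1.000
Empirical formula: C5H10O
Empirical-formula mass = 86.13 g/mol; 431 ÷ 86.13 ≈ 5, so the molecular formula is C25H50O5.

C25H50O5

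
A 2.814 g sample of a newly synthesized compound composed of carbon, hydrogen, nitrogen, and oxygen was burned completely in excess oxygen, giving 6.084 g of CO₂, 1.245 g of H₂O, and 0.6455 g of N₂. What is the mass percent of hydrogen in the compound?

4.95%

mol C = 6.084 g CO₂ ÷ 44.009 g/mol = 0.13824 mol
mol H = 2 × 1.245 g H₂O ÷ 18.015 g/mol = 0.13822 mol
mol N = 2 × 0.6455 g N₂ ÷ 28.014 g/mol = 0.046084 mol
mass O = 2.814 − (1.6605 + 0.13932 + 0.64550) = 0.36872 g → mol O = 0.36872 ÷ 15.999 = 0.023047 mol
mass % H = 0.13932 g ÷ 2.814 g × 100%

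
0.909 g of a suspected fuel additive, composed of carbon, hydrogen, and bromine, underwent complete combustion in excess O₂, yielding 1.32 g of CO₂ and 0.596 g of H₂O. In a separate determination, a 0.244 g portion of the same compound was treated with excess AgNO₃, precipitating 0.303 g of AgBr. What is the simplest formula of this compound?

mol C = 1.32 g CO₂ ÷ 44.009 g/mol = 0.02999 mol
mol H = 2 × 0.596 g H₂O ÷ 18.015 g/mol = 0.06617 mol
From the AgBr data: mol Br per gram of compound = (0.303 ÷ 187.772) ÷ 0.244 = 0.006613 mol/g, so in the 0.909 g combustion sample mol Br = 0.006012 mol
Divide by the smallest (0.006012 mol): C 4.989, H 11.007, Br 1.000

C5H11Br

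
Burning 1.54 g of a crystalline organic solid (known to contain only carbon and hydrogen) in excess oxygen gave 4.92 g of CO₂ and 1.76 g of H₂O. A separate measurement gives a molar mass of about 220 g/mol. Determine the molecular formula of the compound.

mol C = 4.92 g CO₂ ÷ 44.009 g/mol = 0.1118 mol
mol H = 2 × 1.76 g H₂O ÷ 18.015 g/mol = 0.1954 mol
Divide by the smallest (0.1118 mol): C 1.000, H 1.748
Multiplying each by 4 gives whole numbers: C 4.00, H 6.99
Empirical formula: C4H7
Empirical-formula mass = 55.10 g/mol; 220 ÷ 55.10 ≈ 4, so the molecular formula is C16H28.

C16H28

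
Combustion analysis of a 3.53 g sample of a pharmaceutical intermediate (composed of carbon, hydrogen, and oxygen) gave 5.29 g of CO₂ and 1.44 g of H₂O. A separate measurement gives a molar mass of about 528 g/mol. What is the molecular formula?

C18H24O18

mol C = 5.29 g CO₂ ÷ 44.009 g/mol = 0.1202 mol
mol H = 2 × 1.44 g H₂O ÷ 18.015 g/mol = 0.1599 mol
mass O = 3.53 − (1.444 + 0.1611) = 1.925 g → mol O = 1.925 ÷ 15.999 = 0.1203 mol
Divide by the smallest (0.1202 mol): C 1.000, H 1.330, O 1.001
Multiplying each by 3 gives whole numbers: C 3.00, H 3.99, O 3.00
Empirical formula: C3H4O3
Empirical-formula mass = 88.06 g/mol; 528 ÷ 88.06 ≈ 6, so the molecular formula is C18H24O18.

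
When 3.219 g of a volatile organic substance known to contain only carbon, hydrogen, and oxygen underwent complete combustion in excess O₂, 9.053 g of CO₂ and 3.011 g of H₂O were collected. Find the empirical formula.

C8H13O

mol C = 9.053 g CO₂ ÷ 44.009 g/mol = 0.20571 mol
mol H = 2 × 3.011 g H₂O ÷ 18.015 g/mol = 0.33428 mol
mass O = 3.219 − (2.4708 + 0.33695) = 0.41129 g → mol O = 0.41129 ÷ 15.999 = 0.025707 mol
Divide by the smallest (0.025707 mol): C 8.002, H 13.003, O 1.000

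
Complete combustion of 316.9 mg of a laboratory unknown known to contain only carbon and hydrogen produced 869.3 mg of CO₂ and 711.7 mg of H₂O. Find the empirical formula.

CH4

mol C = 0.8693 g CO₂ ÷ 44.009 g/mol = 0.019753 mol
mol H = 2 × 0.7117 g H₂O ÷ 18.015 g/mol = 0.079012 mol
Divide by the smallest (0.019753 mol): C 1.000, H 4.000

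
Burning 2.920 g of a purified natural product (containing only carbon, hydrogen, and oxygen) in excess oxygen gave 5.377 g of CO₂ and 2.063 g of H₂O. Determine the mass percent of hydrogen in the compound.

7.91%

mol C = 5.377 g CO₂ ÷ 44.009 g/mol = 0.12218 mol
mol H = 2 × 2.063 g H₂O ÷ 18.015 g/mol = 0.22903 mol
mass O = 2.920 − (1.4675 + 0.23086) = 1.2216 g → mol O = 1.2216 ÷ 15.999 = 0.076357 mol
mass % H = 0.23086 g ÷ 2.920 g × 100%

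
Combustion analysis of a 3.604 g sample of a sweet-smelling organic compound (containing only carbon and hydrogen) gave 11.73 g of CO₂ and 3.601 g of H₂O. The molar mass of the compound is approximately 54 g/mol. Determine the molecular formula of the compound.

C4H6

mol C = 11.73 g CO₂ ÷ 44.009 g/mol = 0.26654 mol
mol H = 2 × 3.601 g H₂O ÷ 18.015 g/mol = 0.39978 mol
Divide by the smallest (0.26654 mol): C 1.000, H 1.500
Multiplying each by 2 gives whole numbers: C 2.00, H 3.00
Empirical formula: C2H3
Empirical-formula mass = 27.05 g/mol; 54 ÷ 27.05 ≈ 2, so the molecular formula is C4H6.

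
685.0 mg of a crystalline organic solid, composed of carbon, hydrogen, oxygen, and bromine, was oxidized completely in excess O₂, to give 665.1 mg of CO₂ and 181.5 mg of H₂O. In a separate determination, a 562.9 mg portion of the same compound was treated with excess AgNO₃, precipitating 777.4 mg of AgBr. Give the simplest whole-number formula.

C3H4BrO

mol C = 0.6651 g CO₂ ÷ 44.009 g/mol = 0.015113 mol
mol H = 2 × 0.1815 g H₂O ÷ 18.015 g/mol = 0.020150 mol
From the AgBr data: mol Br per gram of compound = (0.7774 ÷ 187.772) ÷ 0.5629 = 0.0073550 mol/g, so in the 0.6850 g combustion sample mol Br = 0.0050382 mol
mass O = 0.6850 − (0.18152 + 0.020311 + 0.40257) = 0.080599 g → mol O = 0.080599 ÷ 15.999 = 0.0050377 mol
Divide by the smallest (0.0050377 mol): C 3.000, H 4.000, Br 1.000, O 1.000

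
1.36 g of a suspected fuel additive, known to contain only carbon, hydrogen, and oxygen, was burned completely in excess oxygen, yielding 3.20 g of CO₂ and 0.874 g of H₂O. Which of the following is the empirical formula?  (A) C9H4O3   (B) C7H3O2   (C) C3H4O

mol C = 3.20 g CO₂ ÷ 44.009 g/mol = 0.07271 mol
mol H = 2 × 0.874 g H₂O ÷ 18.015 g/mol = 0.09703 mol
mass O = 1.36 − (0.8733 + 0.09781) = 0.3888 g → mol O = 0.3888 ÷ 15.999 = 0.02430 mol
Divide by the smallest (0.02430 mol): C 2.992, H 3.992, O 1.000

(C) C3H4O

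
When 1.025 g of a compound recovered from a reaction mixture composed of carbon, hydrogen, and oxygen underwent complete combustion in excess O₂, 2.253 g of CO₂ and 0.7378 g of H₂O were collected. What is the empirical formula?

mol C = 2.253 g CO₂ ÷ 44.009 g/mol = 0.051194 mol
mol H = 2 × 0.7378 g H₂O ÷ 18.015 g/mol = 0.081910 mol
mass O = 1.025 − (0.61489 + 0.082565) = 0.32754 g → mol O = 0.32754 ÷ 15.999 = 0.020473 mol
Divide by the smallest (0.020473 mol): C 2.501, H 4.001, O 1.000
Multiplying each by 2 gives whole numbers: C 5.00, H 8.00, O 2.00

C5H8O2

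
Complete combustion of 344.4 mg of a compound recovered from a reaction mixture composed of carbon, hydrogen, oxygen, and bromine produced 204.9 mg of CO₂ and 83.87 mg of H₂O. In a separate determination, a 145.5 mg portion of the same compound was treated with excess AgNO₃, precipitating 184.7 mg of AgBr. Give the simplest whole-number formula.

mol C = 0.2049 g CO₂ ÷ 44.009 g/mol = 0.0046559 mol
mol H = 2 × 0.08387 g H₂O ÷ 18.015 g/mol = 0.0093111 mol
From the AgBr data: mol Br per gram of compound = (0.1847 ÷ 187.772) ÷ 0.1455 = 0.0067604 mol/g, so in the 0.3444 g combustion sample mol Br = 0.0023283 mol
mass O = 0.3444 − (0.055922 + 0.0093856 + 0.18604) = 0.093053 g → mol O = 0.093053 ÷ 15.999 = 0.0058162 mol
Divide by the smallest (0.0023283 mol): C 2.000, H 3.999, Br 1.000, O 2.498
Multiplying each by 2 gives whole numbers: C 4.00, H 8.00, Br 2.00, O 5.00

C4H8Br2O5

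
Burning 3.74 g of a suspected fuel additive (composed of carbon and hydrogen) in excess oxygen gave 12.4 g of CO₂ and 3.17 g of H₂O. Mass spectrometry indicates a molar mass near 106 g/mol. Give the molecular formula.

mol C = 12.4 g CO₂ ÷ 44.009 g/mol = 0.2818 mol
mol H = 2 × 3.17 g H₂O ÷ 18.015 g/mol = 0.3519 mol
Divide by the smallest (0.2818 mol): C 1.000, H 1.249
Multiplying each by 4 gives whole numbers: C 4.00, H 5.00
Empirical formula: C4H5
Empirical-formula mass = 53.08 g/mol; 106 ÷ 53.08 ≈ 2, so the molecular formula is C8H10.

C8H10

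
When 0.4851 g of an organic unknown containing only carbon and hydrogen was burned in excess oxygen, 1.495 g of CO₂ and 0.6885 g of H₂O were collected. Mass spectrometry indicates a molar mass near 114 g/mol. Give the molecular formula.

mol C = 1.495 g CO₂ ÷ 44.009 g/mol = 0.033970 mol
mol H = 2 × 0.6885 g H₂O ÷ 18.015 g/mol = 0.076436 mol
Divide by the smallest (0.033970 mol): C 1.000, H 2.250
Multiplying each by 4 gives whole numbers: C 4.00, H 9.00
Empirical formula: C4H9
Empirical-formula mass = 57.12 g/mol; 114 ÷ 57.12 ≈ 2, so the molecular formula is C8H18.

C8H18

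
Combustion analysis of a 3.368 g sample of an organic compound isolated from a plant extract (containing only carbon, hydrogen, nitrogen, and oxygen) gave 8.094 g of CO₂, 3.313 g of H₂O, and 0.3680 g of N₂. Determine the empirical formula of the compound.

C7H14NO

mol C = 8.094 g CO₂ ÷ 44.009 g/mol = 0.18392 mol
mol H = 2 × 3.313 g H₂O ÷ 18.015 g/mol = 0.36780 mol
mol N = 2 × 0.3680 g N₂ ÷ 28.014 g/mol = 0.026273 mol
mass O = 3.368 − (2.2090 + 0.37075 + 0.36800) = 0.42023 g → mol O = 0.42023 ÷ 15.999 = 0.026266 mol
Divide by the smallest (0.026266 mol): C 7.002, H 14.003, N 1.000, O 1.000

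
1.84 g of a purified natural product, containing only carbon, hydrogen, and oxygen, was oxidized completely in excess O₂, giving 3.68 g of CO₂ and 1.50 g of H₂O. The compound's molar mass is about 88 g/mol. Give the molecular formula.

mol C = 3.68 g CO₂ ÷ 44.009 g/mol = 0.08362 mol
mol H = 2 × 1.50 g H₂O ÷ 18.015 g/mol = 0.1665 mol
mass O = 1.84 − (1.004 + 0.1679) = 0.6678 g → mol O = 0.6678 ÷ 15.999 = 0.04174 mol
Divide by the smallest (0.04174 mol): C 2.003, H 3.990, O 1.000
Empirical formula: C2H4O
Empirical-formula mass = 44.05 g/mol; 88 ÷ 44.05 ≈ 2, so the molecular formula is C4H8O2.

C4H8O2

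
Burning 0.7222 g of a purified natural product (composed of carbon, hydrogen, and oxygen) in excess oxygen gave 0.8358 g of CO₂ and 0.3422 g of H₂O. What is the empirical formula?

mol C = 0.8358 g CO₂ ÷ 44.009 g/mol = 0.018992 mol
mol H = 2 × 0.3422 g H₂O ÷ 18.015 g/mol = 0.037991 mol
mass O = 0.7222 − (0.22811 + 0.038294) = 0.45580 g → mol O = 0.45580 ÷ 15.999 = 0.028489 mol
Divide by the smallest (0.018992 mol): C 1.000, H 2.000, O 1.500
Multiplying each by 2 gives whole numbers: C 2.00, H 4.00, O 3.00

C2H4O3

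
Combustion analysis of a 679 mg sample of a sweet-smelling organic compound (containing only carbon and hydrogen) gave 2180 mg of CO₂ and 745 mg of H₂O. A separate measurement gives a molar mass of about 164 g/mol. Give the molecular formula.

C12H20

mol C = 2.18 g CO₂ ÷ 44.009 g/mol = 0.04954 mol
mol H = 2 × 0.745 g H₂O ÷ 18.015 g/mol = 0.08271 mol
Divide by the smallest (0.04954 mol): C 1.000, H 1.670
Multiplying each by 3 gives whole numbers: C 3.00, H 5.01
Empirical formula: C3H5
Empirical-formula mass = 41.07 g/mol; 164 ÷ 41.07 ≈ 4, so the molecular formula is C12H20.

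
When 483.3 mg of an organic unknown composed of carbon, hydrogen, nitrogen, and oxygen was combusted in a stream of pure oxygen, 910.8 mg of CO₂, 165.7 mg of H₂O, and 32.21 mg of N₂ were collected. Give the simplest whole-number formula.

C9H8NO5

mol C = 0.9108 g CO₂ ÷ 44.009 g/mol = 0.020696 mol
mol H = 2 × 0.1657 g H₂O ÷ 18.015 g/mol = 0.018396 mol
mol N = 2 × 0.03221 g N₂ ÷ 28.014 g/mol = 0.0022996 mol
mass O = 0.4833 − (0.24858 + 0.018543 + 0.032210) = 0.18397 g → mol O = 0.18397 ÷ 15.999 = 0.011499 mol
Divide by the smallest (0.0022996 mol): C 9.000, H 8.000, N 1.000, O 5.000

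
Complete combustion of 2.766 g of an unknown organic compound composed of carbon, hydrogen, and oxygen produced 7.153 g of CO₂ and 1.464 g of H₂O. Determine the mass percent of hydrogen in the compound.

mol C = 7.153 g CO₂ ÷ 44.009 g/mol = 0.16253 mol
mol H = 2 × 1.464 g H₂O ÷ 18.015 g/mol = 0.16253 mol
mass O = 2.766 − (1.9522 + 0.16383) = 0.64996 g → mol O = 0.64996 ÷ 15.999 = 0.040625 mol
mass % H = 0.16383 g ÷ 2.766 g × 100%

5.92%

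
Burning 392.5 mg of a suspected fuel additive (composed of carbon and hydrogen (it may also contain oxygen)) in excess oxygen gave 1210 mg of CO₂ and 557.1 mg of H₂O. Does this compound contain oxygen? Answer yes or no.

mol C = 1.210 g CO₂ ÷ 44.009 g/mol = 0.027494 mol
mol H = 2 × 0.5571 g H₂O ÷ 18.015 g/mol = 0.061848 mol
C and H together account for 0.39258 g — essentially the entire 0.3925 g sample — so the compound contains no oxygen.

no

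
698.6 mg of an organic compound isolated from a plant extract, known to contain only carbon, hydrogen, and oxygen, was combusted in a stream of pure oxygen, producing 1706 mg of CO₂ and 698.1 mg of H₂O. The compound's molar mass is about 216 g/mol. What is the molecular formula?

C12H24O3

mol C = 1.706 g CO₂ ÷ 44.009 g/mol = 0.038765 mol
mol H = 2 × 0.6981 g H₂O ÷ 18.015 g/mol = 0.077502 mol
mass O = 0.6986 − (0.46560 + 0.078122) = 0.15487 g → mol O = 0.15487 ÷ 15.999 = 0.0096802 mol
Divide by the smallest (0.0096802 mol): C 4.005, H 8.006, O 1.000
Empirical formula: C4H8O
Empirical-formula mass = 72.11 g/mol; 216 ÷ 72.11 ≈ 3, so the molecular formula is C12H24O3.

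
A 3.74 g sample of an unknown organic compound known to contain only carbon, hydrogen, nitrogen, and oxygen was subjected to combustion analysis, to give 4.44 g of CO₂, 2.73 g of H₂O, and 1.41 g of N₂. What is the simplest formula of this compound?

C2H6N2O

mol C = 4.44 g CO₂ ÷ 44.009 g/mol = 0.1009 mol
mol H = 2 × 2.73 g H₂O ÷ 18.015 g/mol = 0.3031 mol
mol N = 2 × 1.41 g N₂ ÷ 28.014 g/mol = 0.1007 mol
mass O = 3.74 − (1.212 + 0.3055 + 1.410) = 0.8127 g → mol O = 0.8127 ÷ 15.999 = 0.05080 mol
Divide by the smallest (0.05080 mol): C 1.986, H 5.966, N 1.982, O 1.000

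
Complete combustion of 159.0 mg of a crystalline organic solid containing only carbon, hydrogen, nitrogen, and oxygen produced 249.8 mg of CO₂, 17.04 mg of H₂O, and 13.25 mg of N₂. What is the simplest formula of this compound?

C6H2NO5

mol C = 0.2498 g CO₂ ÷ 44.009 g/mol = 0.0056761 mol
mol H = 2 × 0.01704 g H₂O ÷ 18.015 g/mol = 0.0018918 mol
mol N = 2 × 0.01325 g N₂ ÷ 28.014 g/mol = 0.00094596 mol
mass O = 0.1590 − (0.068176 + 0.0019069 + 0.013250) = 0.075667 g → mol O = 0.075667 ÷ 15.999 = 0.0047295 mol
Divide by the smallest (0.00094596 mol): C 6.000, H 2.000, N 1.000, O 5.000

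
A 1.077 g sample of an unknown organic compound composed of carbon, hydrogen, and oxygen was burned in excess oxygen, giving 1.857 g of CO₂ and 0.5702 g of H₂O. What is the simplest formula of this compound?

C4H6O3

mol C = 1.857 g CO₂ ÷ 44.009 g/mol = 0.042196 mol
mol H = 2 × 0.5702 g H₂O ÷ 18.015 g/mol = 0.063303 mol
mass O = 1.077 − (0.50682 + 0.063809) = 0.50638 g → mol O = 0.50638 ÷ 15.999 = 0.031650 mol
Divide by the smallest (0.031650 mol): C 1.333, H 2.000, O 1.000
Multiplying each by 3 gives whole numbers: C 4.00, H 6.00, O 3.00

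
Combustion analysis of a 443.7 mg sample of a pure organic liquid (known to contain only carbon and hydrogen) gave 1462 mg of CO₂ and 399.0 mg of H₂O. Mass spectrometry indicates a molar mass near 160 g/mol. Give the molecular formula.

C12H16

mol C = 1.462 g CO₂ ÷ 44.009 g/mol = 0.033220 mol
mol H = 2 × 0.3990 g H₂O ÷ 18.015 g/mol = 0.044296 mol
Divide by the smallest (0.033220 mol): C 1.000, H 1.333
Multiplying each by 3 gives whole numbers: C 3.00, H 4.00
Empirical formula: C3H4
Empirical-formula mass = 40.06 g/mol; 160 ÷ 40.06 ≈ 4, so the molecular formula is C12H16.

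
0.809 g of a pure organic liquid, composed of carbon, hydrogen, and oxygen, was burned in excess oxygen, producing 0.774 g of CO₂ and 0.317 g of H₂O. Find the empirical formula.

CH2O2

mol C = 0.774 g CO₂ ÷ 44.009 g/mol = 0.01759 mol
mol H = 2 × 0.317 g H₂O ÷ 18.015 g/mol = 0.03519 mol
mass O = 0.809 − (0.2112 + 0.03547) = 0.5623 g → mol O = 0.5623 ÷ 15.999 = 0.03514 mol
Divide by the smallest (0.01759 mol): C 1.000, H 2.001, O 1.998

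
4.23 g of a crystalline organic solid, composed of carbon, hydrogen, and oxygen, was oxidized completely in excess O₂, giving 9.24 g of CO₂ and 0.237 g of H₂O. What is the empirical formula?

C8HO4

mol C = 9.24 g CO₂ ÷ 44.009 g/mol = 0.2100 mol
mol H = 2 × 0.237 g H₂O ÷ 18.015 g/mol = 0.02631 mol
mass O = 4.23 − (2.522 + 0.02652) = 1.682 g → mol O = 1.682 ÷ 15.999 = 0.1051 mol
Divide by the smallest (0.02631 mol): C 7.980, H 1.000, O 3.995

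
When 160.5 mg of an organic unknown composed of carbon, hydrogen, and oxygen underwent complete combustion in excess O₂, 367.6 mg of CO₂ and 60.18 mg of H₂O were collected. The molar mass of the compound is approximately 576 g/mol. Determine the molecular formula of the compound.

mol C = 0.3676 g CO₂ ÷ 44.009 g/mol = 0.0083528 mol
mol H = 2 × 0.06018 g H₂O ÷ 18.015 g/mol = 0.0066811 mol
mass O = 0.1605 − (0.10033 + 0.0067345) = 0.053440 g → mol O = 0.053440 ÷ 15.999 = 0.0033402 mol
Divide by the smallest (0.0033402 mol): C 2.501, H 2.000, O 1.000
Multiplying each by 2 gives whole numbers: C 5.00, H 4.00, O 2.00
Empirical formula: C5H4O2
Empirical-formula mass = 96.08 g/mol; 576 ÷ 96.08 ≈ 6, so the molecular formula is C30H24O12.

C30H24O12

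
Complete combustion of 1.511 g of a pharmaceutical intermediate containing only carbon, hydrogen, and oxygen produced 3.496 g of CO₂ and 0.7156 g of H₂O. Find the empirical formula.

mol C = 3.496 g CO₂ ÷ 44.009 g/mol = 0.079438 mol
mol H = 2 × 0.7156 g H₂O ÷ 18.015 g/mol = 0.079445 mol
mass O = 1.511 − (0.95413 + 0.080080) = 0.47679 g → mol O = 0.47679 ÷ 15.999 = 0.029801 mol
Divide by the smallest (0.029801 mol): C 2.666, H 2.666, O 1.000
Multiplying each by 3 gives whole numbers: C 8.00, H 8.00, O 3.00

C8H8O3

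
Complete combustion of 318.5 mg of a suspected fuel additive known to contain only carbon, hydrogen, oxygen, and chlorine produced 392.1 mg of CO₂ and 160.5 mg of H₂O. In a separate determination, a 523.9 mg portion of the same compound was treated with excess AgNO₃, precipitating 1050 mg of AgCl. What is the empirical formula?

C4H8Cl2O

mol C = 0.3921 g CO₂ ÷ 44.009 g/mol = 0.0089095 mol
mol H = 2 × 0.1605 g H₂O ÷ 18.015 g/mol = 0.017818 mol
From the AgCl data: mol Cl per gram of compound = (1.050 ÷ 143.318) ÷ 0.5239 = 0.013984 mol/g, so in the 0.3185 g combustion sample mol Cl = 0.0044540 mol
mass O = 0.3185 − (0.10701 + 0.017961 + 0.15789) = 0.035632 g → mol O = 0.035632 ÷ 15.999 = 0.0022272 mol
Divide by the smallest (0.0022272 mol): C 4.000, H 8.001, Cl 2.000, O 1.000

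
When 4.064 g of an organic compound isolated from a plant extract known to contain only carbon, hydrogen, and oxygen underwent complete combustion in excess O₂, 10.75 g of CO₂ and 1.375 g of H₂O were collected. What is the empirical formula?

C8H5O2

mol C = 10.75 g CO₂ ÷ 44.009 g/mol = 0.24427 mol
mol H = 2 × 1.375 g H₂O ÷ 18.015 g/mol = 0.15265 mol
mass O = 4.064 − (2.9339 + 0.15387) = 0.97622 g → mol O = 0.97622 ÷ 15.999 = 0.061018 mol
Divide by the smallest (0.061018 mol): C 4.003, H 2.502, O 1.000
Multiplying each by 2 gives whole numbers: C 8.01, H 5.00, O 2.00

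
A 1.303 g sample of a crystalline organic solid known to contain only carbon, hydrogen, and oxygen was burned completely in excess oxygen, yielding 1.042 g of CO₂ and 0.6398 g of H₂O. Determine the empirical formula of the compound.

C2H6O5

mol C = 1.042 g CO₂ ÷ 44.009 g/mol = 0.023677 mol
mol H = 2 × 0.6398 g H₂O ÷ 18.015 g/mol = 0.071030 mol
mass O = 1.303 − (0.28438 + 0.071598) = 0.94702 g → mol O = 0.94702 ÷ 15.999 = 0.059192 mol
Divide by the smallest (0.023677 mol): C 1.000, H 3.000, O 2.500
Multiplying each by 2 gives whole numbers: C 2.00, H 6.00, O 5.00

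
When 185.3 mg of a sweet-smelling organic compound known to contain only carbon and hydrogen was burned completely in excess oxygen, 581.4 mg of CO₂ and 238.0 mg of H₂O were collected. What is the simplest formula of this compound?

CH2

mol C = 0.5814 g CO₂ ÷ 44.009 g/mol = 0.013211 mol
mol H = 2 × 0.2380 g H₂O ÷ 18.015 g/mol = 0.026422 mol
Divide by the smallest (0.013211 mol): C 1.000, H 2.000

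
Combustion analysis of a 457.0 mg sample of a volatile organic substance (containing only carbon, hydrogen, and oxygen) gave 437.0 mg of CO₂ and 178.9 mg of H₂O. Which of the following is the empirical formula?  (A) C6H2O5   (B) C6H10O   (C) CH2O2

mol C = 0.4370 g CO₂ ÷ 44.009 g/mol = 0.0099298 mol
mol H = 2 × 0.1789 g H₂O ÷ 18.015 g/mol = 0.019861 mol
mass O = 0.4570 − (0.11927 + 0.020020) = 0.31771 g → mol O = 0.31771 ÷ 15.999 = 0.019858 mol
Divide by the smallest (0.0099298 mol): C 1.000, H 2.000, O 2.000

(C) CH2O2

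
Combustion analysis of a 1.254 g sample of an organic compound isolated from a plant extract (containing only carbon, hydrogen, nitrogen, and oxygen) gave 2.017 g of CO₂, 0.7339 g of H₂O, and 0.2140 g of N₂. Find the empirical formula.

C9H16N3O5

mol C = 2.017 g CO₂ ÷ 44.009 g/mol = 0.045832 mol
mol H = 2 × 0.7339 g H₂O ÷ 18.015 g/mol = 0.081477 mol
mol N = 2 × 0.2140 g N₂ ÷ 28.014 g/mol = 0.015278 mol
mass O = 1.254 − (0.55048 + 0.082128 + 0.21400) = 0.40739 g → mol O = 0.40739 ÷ 15.999 = 0.025463 mol
Divide by the smallest (0.015278 mol): C 3.000, H 5.333, N 1.000, O 1.667
Multiplying each by 3 gives whole numbers: C 9.00, H 16.00, N 3.00, O 5.00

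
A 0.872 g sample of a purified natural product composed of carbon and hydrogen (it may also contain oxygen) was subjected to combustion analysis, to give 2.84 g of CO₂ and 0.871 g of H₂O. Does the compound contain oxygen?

mol C = 2.84 g CO₂ ÷ 44.009 g/mol = 0.06453 mol
mol H = 2 × 0.871 g H₂O ÷ 18.015 g/mol = 0.09670 mol
C and H together account for 0.8726 g — essentially the entire 0.872 g sample — so the compound contains no oxygen.

no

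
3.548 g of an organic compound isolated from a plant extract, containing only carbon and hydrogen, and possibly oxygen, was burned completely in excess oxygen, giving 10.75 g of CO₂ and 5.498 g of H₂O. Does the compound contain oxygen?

no

mol C = 10.75 g CO₂ ÷ 44.009 g/mol = 0.24427 mol
mol H = 2 × 5.498 g H₂O ÷ 18.015 g/mol = 0.61038 mol
C and H together account for 3.5492 g — essentially the entire 3.548 g sample — so the compound contains no oxygen.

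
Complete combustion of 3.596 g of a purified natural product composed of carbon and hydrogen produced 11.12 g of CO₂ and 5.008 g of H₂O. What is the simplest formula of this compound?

C5H11

mol C = 11.12 g CO₂ ÷ 44.009 g/mol = 0.25268 mol
mol H = 2 × 5.008 g H₂O ÷ 18.015 g/mol = 0.55598 mol
Divide by the smallest (0.25268 mol): C 1.000, H 2.200
Multiplying each by 5 gives whole numbers: C 5.00, H 11.00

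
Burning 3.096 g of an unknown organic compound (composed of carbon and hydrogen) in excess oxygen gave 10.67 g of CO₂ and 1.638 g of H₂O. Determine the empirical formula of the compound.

C4H3

mol C = 10.67 g CO₂ ÷ 44.009 g/mol = 0.24245 mol
mol H = 2 × 1.638 g H₂O ÷ 18.015 g/mol = 0.18185 mol
Divide by the smallest (0.18185 mol): C 1.333, H 1.000
Multiplying each by 3 gives whole numbers: C 4.00, H 3.00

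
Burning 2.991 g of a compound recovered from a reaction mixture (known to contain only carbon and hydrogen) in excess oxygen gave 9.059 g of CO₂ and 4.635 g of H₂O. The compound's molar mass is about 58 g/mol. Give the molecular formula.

C4H10

mol C = 9.059 g CO₂ ÷ 44.009 g/mol = 0.20584 mol
mol H = 2 × 4.635 g H₂O ÷ 18.015 g/mol = 0.51457 mol
Divide by the smallest (0.20584 mol): C 1.000, H 2.500
Multiplying each by 2 gives whole numbers: C 2.00, H 5.00
Empirical formula: C2H5
Empirical-formula mass = 29.06 g/mol; 58 ÷ 29.06 ≈ 2, so the molecular formula is C4H10.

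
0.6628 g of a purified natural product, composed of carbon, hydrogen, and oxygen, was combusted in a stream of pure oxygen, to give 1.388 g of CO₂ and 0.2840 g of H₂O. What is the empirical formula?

C2H2O

mol C = 1.388 g CO₂ ÷ 44.009 g/mol = 0.031539 mol
mol H = 2 × 0.2840 g H₂O ÷ 18.015 g/mol = 0.031529 mol
mass O = 0.6628 − (0.37881 + 0.031782) = 0.25220 g → mol O = 0.25220 ÷ 15.999 = 0.015764 mol
Divide by the smallest (0.015764 mol): C 2.001, H 2.000, O 1.000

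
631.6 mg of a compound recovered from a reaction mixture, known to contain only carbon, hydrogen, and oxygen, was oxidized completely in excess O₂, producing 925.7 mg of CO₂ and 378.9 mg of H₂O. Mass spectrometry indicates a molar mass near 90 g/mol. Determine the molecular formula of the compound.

C3H6O3

mol C = 0.9257 g CO₂ ÷ 44.009 g/mol = 0.021034 mol
mol H = 2 × 0.3789 g H₂O ÷ 18.015 g/mol = 0.042065 mol
mass O = 0.6316 − (0.25264 + 0.042401) = 0.33656 g → mol O = 0.33656 ÷ 15.999 = 0.021036 mol
Divide by the smallest (0.021034 mol): C 1.000, H 2.000, O 1.000
Empirical formula: CH2O
Empirical-formula mass = 30.03 g/mol; 90 ÷ 30.03 ≈ 3, so the molecular formula is C3H6O3.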